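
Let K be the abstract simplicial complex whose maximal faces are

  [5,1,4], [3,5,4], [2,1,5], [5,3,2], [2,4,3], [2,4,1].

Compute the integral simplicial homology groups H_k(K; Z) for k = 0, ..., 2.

H_0 ≅ Z,  H_1 = 0,  H_2 ≅ Z.

Take the total order 1 < 2 < 3 < 4 < 5 on the vertex set. Then K (dimension 2) consists of the simplices:

  0-simplices (5): [1], [2], [3], [4], [5]
  1-simplices (9): [1,2], [1,4], [1,5], [2,3], [2,4], [2,5], [3,4], [3,5], [4,5]
  2-simplices (6): [1,2,4], [1,2,5], [1,4,5], [2,3,4], [2,3,5], [3,4,5]

giving chain groups C_0 ≅ Z^5, C_1 ≅ Z^9, C_2 ≅ Z^6.

Boundary ∂_1: C_1 → C_0 is given by ∂[p,q] = [q] − [p]. For instance
  ∂[4,5] = [5] − [4].
The 5×9 boundary matrix has rank 4 and Smith normal form diag(1,1,1,1).

∂_2: C_2 → C_1 sends each 2-simplex [p,q,r] to [q,r] − [p,r] + [p,q]. For instance
  ∂[3,4,5] = [4,5] − [3,5] + [3,4],
  ∂[1,2,5] = [2,5] − [1,5] + [1,2].
The resulting 9×6 matrix has rank 5, and its Smith normal form has invariant factors (1,1,1,1,1).

Reading off H_k = ker ∂_k / im ∂_{k+1}:

  H_0: rank C_0 − rank ∂_1 = 5 − 4 = 1, and the invariant factors of ∂_1 are all 1, so H_0 ≅ Z.
  H_1: rank ker ∂_1 − rank ∂_2 = (9 − 4) − 5 = 0, and the invariant factors of ∂_2 are all 1, so H_1 ≅ 0.
  H_2: rank ker ∂_2 − rank ∂_3 = (6 − 5) − 0 = 1, and there is no ∂_3, so H_2 ≅ Z.

(K is a triangulation of the 2-sphere S^2.)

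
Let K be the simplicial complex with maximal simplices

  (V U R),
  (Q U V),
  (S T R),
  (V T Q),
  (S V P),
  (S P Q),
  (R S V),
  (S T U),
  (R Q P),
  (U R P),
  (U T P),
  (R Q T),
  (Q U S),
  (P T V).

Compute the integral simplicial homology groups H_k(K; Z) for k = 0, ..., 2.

Order the vertices as P < Q < R < S < T < U < V. Listing each simplex with vertices in this order, K has dimension 2 with simplices:

  0-simplices (7): P, Q, R, S, T, U, V
  1-simplices (21): PQ, PR, PS, PT, PU, PV, QR, QS, QT, QU, QV, RS, RT, RU, RV, ST, SU, SV, TU, TV, UV
  2-simplices (14): PQR, PQS, PRU, PSV, PTU, PTV, QRT, QSU, QTV, QUV, RST, RSV, RUV, STU

giving chain groups C_0 ≅ Z^7, C_1 ≅ Z^21, C_2 ≅ Z^14.

∂_1: C_1 → C_0 maps an edge to its endpoints' difference, ∂[p,q] = q − p.
The resulting 7×21 matrix has rank 6, and its Smith normal form has invariant factors (1,1,1,1,1,1).

∂_2: C_2 → C_1 acts by ∂[p,q,r] = [q,r] − [p,r] + [p,q]. For instance
  ∂RST = ST − RT + RS,
  ∂PRU = RU − PU + PR.
This gives a 21×14 integer matrix of rank 13; reducing to Smith normal form yields diagonal entries (1,1,1,1,1,1,1,1,1,1,1,1,1).

Computing H_k = (kernel of ∂_k) / (image of ∂_{k+1}):

  H_0: rank C_0 − rank ∂_1 = 7 − 6 = 1, and the invariant factors of ∂_1 are all 1, so H_0 ≅ Z.
  H_1: rank ker ∂_1 − rank ∂_2 = (21 − 6) − 13 = 2, and the invariant factors of ∂_2 are all 1, so H_1 ≅ Z^2.
  H_2: rank ker ∂_2 − rank ∂_3 = (14 − 13) − 0 = 1, and there is no ∂_3, so H_2 ≅ Z.

H_0 ≅ Z,  H_1 ≅ Z^2,  H_2 ≅ Z.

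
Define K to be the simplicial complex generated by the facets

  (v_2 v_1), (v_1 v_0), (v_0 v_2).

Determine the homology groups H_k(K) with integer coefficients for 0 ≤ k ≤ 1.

Take the total order v_0 < v_1 < v_2 on the vertex set. Then K (dimension 1) consists of the simplices:

  0-simplices (3): [v_0], [v_1], [v_2]
  1-simplices (3): [v_0,v_1], [v_0,v_2], [v_1,v_2]

giving chain groups C_0 ≅ Z^3, C_1 ≅ Z^3.

The boundary map ∂_1: C_1 → C_0 sends each edge [p,q] (with p < q) to q − p. For instance
  ∂[v_0,v_2] = [v_2] − [v_0].
This gives a 3×3 integer matrix of rank 2; reducing to Smith normal form yields diagonal entries (1,1).

Now H_k = ker ∂_k / im ∂_{k+1}, so:

  H_0: rank C_0 − rank ∂_1 = 3 − 2 = 1, and the invariant factors of ∂_1 are all 1, so H_0 = Z.
  H_1: rank ker ∂_1 − rank ∂_2 = (3 − 2) − 0 = 1, and there is no ∂_2, so H_1 = Z.

(K is a triangulation of the circle S^1.)

H_0 ≅ Z,  H_1 ≅ Z.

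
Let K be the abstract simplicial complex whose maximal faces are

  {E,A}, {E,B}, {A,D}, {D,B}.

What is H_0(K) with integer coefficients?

Fix the vertex order A < B < D < E and write every simplex with vertices in increasing order. Then dim K = 1 and the simplices of K are:

  0-simplices (4): A, B, D, E
  1-simplices (4): AD, AE, BD, BE

so the chain groups are C_0 ≅ Z^4, C_1 ≅ Z^4.

∂_1: C_1 → C_0 maps an edge to its endpoints' difference, ∂[p,q] = q − p. For instance
  ∂AD = D − A.
The 4×4 boundary matrix has rank 3 and Smith normal form diag(1,1,1).

Reading off H_k = ker ∂_k / im ∂_{k+1}:

  H_0: rank C_0 − rank ∂_1 = 4 − 3 = 1, and the invariant factors of ∂_1 are all 1, so H_0 ≅ Z.

(K is a triangulation of the circle S^1.)

H_0 = Z.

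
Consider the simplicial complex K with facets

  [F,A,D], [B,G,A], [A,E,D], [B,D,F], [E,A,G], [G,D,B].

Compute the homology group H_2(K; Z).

We work with the vertex ordering A < B < D < E < F < G. The simplices of K, each written with vertices in increasing order, are:

  0-simplices (6): A, B, D, E, F, G
  1-simplices (12): AB, AD, AE, AF, AG, BD, BF, BG, DE, DF, DG, EG
  2-simplices (6): ABG, ADE, ADF, AEG, BDF, BDG

so the chain groups are C_0 ≅ Z^6, C_1 ≅ Z^12, C_2 ≅ Z^6.

Boundary ∂_1: C_1 → C_0 maps an edge to its endpoints' difference, ∂[p,q] = q − p. For instance
  ∂AD = D − A.
The resulting 6×12 matrix has rank 5, and its Smith normal form has invariant factors (1,1,1,1,1).

Boundary ∂_2: C_2 → C_1 acts by ∂[p,q,r] = [q,r] − [p,r] + [p,q]. For instance
  ∂BDG = DG − BG + BD,
  ∂ABG = BG − AG + AB.
As a 12×6 matrix over Z this has rank 6, with invariant factors (1,1,1,1,1,1).

Now H_k = ker ∂_k / im ∂_{k+1}, so:

  H_2: rank ker ∂_2 − rank ∂_3 = (6 − 6) − 0 = 0, and there is no ∂_3, so H_2 = 0.

H_2 = 0.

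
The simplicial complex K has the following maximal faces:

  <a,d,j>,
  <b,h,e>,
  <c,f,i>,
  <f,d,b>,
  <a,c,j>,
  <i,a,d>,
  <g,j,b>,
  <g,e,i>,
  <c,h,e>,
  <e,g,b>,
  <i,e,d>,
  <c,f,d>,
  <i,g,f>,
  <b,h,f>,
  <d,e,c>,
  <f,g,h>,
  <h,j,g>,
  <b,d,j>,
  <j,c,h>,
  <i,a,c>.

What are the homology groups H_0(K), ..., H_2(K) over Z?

H_0 = Z,  H_1 = Z ⊕ Z/2Z,  H_2 = 0.

Take the total order a < b < c < d < e < f < g < h < i < j on the vertex set. Then K (dimension 2) consists of the simplices:

  0-simplices (10): a, b, c, d, e, f, g, h, i, j
  1-simplices (30): ac, ad, ai, aj, bd, be, bf, bg, bh, bj, cd, ce, cf, ch, ci, cj, de, df, di, dj, eg, eh, ei, fg, fh, fi, gh, gi, gj, hj
  2-simplices (20): aci, acj, adi, adj, bdf, bdj, beg, beh, bfh, bgj, cde, cdf, ceh, cfi, chj, dei, egi, fgh, fgi, ghj

so the chain groups are C_0 ≅ Z^10, C_1 ≅ Z^30, C_2 ≅ Z^20.

The boundary map ∂_1: C_1 → C_0 maps an edge to its endpoints' difference, ∂[p,q] = q − p. For instance
  ∂dj = j − d.
The resulting 10×30 matrix has rank 9, and its Smith normal form has invariant factors (1,1,1,1,1,1,1,1,1).

∂_2: C_2 → C_1 maps a triangle to the signed sum of its edges. For instance
  ∂bgj = gj − bj + bg,
  ∂bfh = fh − bh + bf.
The resulting 30×20 matrix has rank 20, and its Smith normal form has invariant factors (1,1,1,1,1,1,1,1,1,1,1,1,1,1,1,1,1,1,1,2).

Computing H_k = (kernel of ∂_k) / (image of ∂_{k+1}):

  H_0: rank C_0 − rank ∂_1 = 10 − 9 = 1, and the invariant factors of ∂_1 are all 1, so H_0 ≅ Z.
  H_1: rank ker ∂_1 − rank ∂_2 = (30 − 9) − 20 = 1, and ∂_2 has invariant factor 2 > 1, so H_1 ≅ Z ⊕ Z/2Z.
  H_2: rank ker ∂_2 − rank ∂_3 = (20 − 20) − 0 = 0, and there is no ∂_3, so H_2 ≅ 0.

As a check, the Euler characteristic is 10 − 30 + 20 = 0, which agrees with 1 − 1 + 0 = 0.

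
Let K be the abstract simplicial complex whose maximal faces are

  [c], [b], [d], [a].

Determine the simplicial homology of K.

Take the total order a < b < c < d on the vertex set. Then K (dimension 0) consists of the simplices:

  0-simplices (4): a, b, c, d

Hence C_0 ≅ Z^4.

Now H_k = ker ∂_k / im ∂_{k+1}, so:

  H_0: rank C_0 − rank ∂_1 = 4 − 0 = 4, and there is no ∂_1, so H_0 ≅ Z^4.

H_0 = Z^4.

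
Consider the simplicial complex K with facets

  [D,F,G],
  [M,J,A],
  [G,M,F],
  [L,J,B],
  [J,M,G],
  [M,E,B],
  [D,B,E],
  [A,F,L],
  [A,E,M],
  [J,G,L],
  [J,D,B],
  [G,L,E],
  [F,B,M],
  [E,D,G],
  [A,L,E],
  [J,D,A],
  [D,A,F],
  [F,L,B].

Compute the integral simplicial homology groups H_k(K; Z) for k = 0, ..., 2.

H_0 = Z,  H_1 = Z^2,  H_2 = Z.

Take the total order A < B < D < E < F < G < J < L < M on the vertex set. Then K (dimension 2) consists of the simplices:

  0-simplices (9): A, B, D, E, F, G, J, L, M
  1-simplices (27): AD, AE, AF, AJ, AL, AM, BD, BE, BF, BJ, BL, BM, DE, DF, DG, DJ, EG, EL, EM, FG, FL, FM, GJ, GL, GM, JL, JM
  2-simplices (18): ADF, ADJ, AEL, AEM, AFL, AJM, BDE, BDJ, BEM, BFL, BFM, BJL, DEG, DFG, EGL, FGM, GJL, GJM

giving chain groups C_0 ≅ Z^9, C_1 ≅ Z^27, C_2 ≅ Z^18.

The boundary map ∂_1: C_1 → C_0 is given by ∂[p,q] = [q] − [p].
As a 9×27 matrix over Z this has rank 8, with invariant factors (1,1,1,1,1,1,1,1).

Boundary ∂_2: C_2 → C_1 sends each 2-simplex [p,q,r] to [q,r] − [p,r] + [p,q]. For instance
  ∂BEM = EM − BM + BE,
  ∂BFL = FL − BL + BF.
As a 27×18 matrix over Z this has rank 17, with invariant factors (1,1,1,1,1,1,1,1,1,1,1,1,1,1,1,1,1).

From H_k ≅ ker(∂_k) / im(∂_{k+1}) we obtain:

  H_0: rank C_0 − rank ∂_1 = 9 − 8 = 1, and the invariant factors of ∂_1 are all 1, so H_0 ≅ Z.
  H_1: rank ker ∂_1 − rank ∂_2 = (27 − 8) − 17 = 2, and the invariant factors of ∂_2 are all 1, so H_1 ≅ Z^2.
  H_2: rank ker ∂_2 − rank ∂_3 = (18 − 17) − 0 = 1, and there is no ∂_3, so H_2 ≅ Z.

As a check, the Euler characteristic is 9 − 27 + 18 = 0, which agrees with 1 − 2 + 1 = 0.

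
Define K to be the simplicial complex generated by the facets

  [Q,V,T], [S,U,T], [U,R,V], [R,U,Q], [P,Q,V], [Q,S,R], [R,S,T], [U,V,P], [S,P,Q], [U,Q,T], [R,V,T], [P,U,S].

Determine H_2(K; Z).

Fix the vertex order P < Q < R < S < T < U < V and write every simplex with vertices in increasing order. Then dim K = 2 and the simplices of K are:

  0-simplices (7): P, Q, R, S, T, U, V
  1-simplices (18): PQ, PS, PU, PV, QR, QS, QT, QU, QV, RS, RT, RU, RV, ST, SU, TU, TV, UV
  2-simplices (12): PQS, PQV, PSU, PUV, QRS, QRU, QTU, QTV, RST, RTV, RUV, STU

Hence C_0 ≅ Z^7, C_1 ≅ Z^18, C_2 ≅ Z^12.

Boundary ∂_1: C_1 → C_0 maps an edge to its endpoints' difference, ∂[p,q] = q − p.
The 7×18 boundary matrix has rank 6 and Smith normal form diag(1,1,1,1,1,1).

Boundary ∂_2: C_2 → C_1 maps a triangle to the signed sum of its edges. For instance
  ∂RST = ST − RT + RS,
  ∂QTU = TU − QU + QT.
The 18×12 boundary matrix has rank 12 and Smith normal form diag(1,1,1,1,1,1,1,1,1,1,1,2).

Now H_k = ker ∂_k / im ∂_{k+1}, so:

  H_2: rank ker ∂_2 − rank ∂_3 = (12 − 12) − 0 = 0, and there is no ∂_3, so H_2 ≅ 0.

(K is a triangulation of the real projective plane RP^2.)

H_2 = 0.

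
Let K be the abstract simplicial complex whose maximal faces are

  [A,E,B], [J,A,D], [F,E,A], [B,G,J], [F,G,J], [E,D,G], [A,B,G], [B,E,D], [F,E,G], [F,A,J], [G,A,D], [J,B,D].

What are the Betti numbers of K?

b_0 = 1, b_1 = 0, b_2 = 0.

We work with the vertex ordering A < B < D < E < F < G < J. The simplices of K, each written with vertices in increasing order, are:

  0-simplices (7): A, B, D, E, F, G, J
  1-simplices (18): AB, AD, AE, AF, AG, AJ, BD, BE, BG, BJ, DE, DG, DJ, EF, EG, FG, FJ, GJ
  2-simplices (12): ABE, ABG, ADG, ADJ, AEF, AFJ, BDE, BDJ, BGJ, DEG, EFG, FGJ

Hence C_0 ≅ Z^7, C_1 ≅ Z^18, C_2 ≅ Z^12.

Boundary ∂_1: C_1 → C_0 maps an edge to its endpoints' difference, ∂[p,q] = q − p. For instance
  ∂AF = F − A.
This gives a 7×18 integer matrix of rank 6; reducing to Smith normal form yields diagonal entries (1,1,1,1,1,1).

∂_2: C_2 → C_1 sends each 2-simplex [p,q,r] to [q,r] − [p,r] + [p,q]. For instance
  ∂ADG = DG − AG + AD,
  ∂BDJ = DJ − BJ + BD.
The resulting 18×12 matrix has rank 12, and its Smith normal form has invariant factors (1,1,1,1,1,1,1,1,1,1,1,2).

Now H_k = ker ∂_k / im ∂_{k+1}, so:

  H_0: rank C_0 − rank ∂_1 = 7 − 6 = 1, and the invariant factors of ∂_1 are all 1, so H_0 ≅ Z.
  H_1: rank ker ∂_1 − rank ∂_2 = (18 − 6) − 12 = 0, and ∂_2 has invariant factor 2 > 1, so H_1 ≅ Z/2Z.
  H_2: rank ker ∂_2 − rank ∂_3 = (12 − 12) − 0 = 0, and there is no ∂_3, so H_2 ≅ 0.

Hence the Betti numbers are b_0 = 1, b_1 = 0, b_2 = 0.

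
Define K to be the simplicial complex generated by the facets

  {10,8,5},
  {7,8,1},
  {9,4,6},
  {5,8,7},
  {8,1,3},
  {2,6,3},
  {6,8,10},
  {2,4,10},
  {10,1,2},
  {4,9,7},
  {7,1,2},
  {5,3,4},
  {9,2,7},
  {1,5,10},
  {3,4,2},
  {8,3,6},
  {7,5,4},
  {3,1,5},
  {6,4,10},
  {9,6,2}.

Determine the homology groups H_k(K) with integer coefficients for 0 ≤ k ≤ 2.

K has 10 vertices, 30 edges, 20 triangles.
rank ∂_0 = 0, rank ∂_1 = 9 ⇒ b_0 = 10 − 0 − 9 = 1; all invariant factors of ∂_1 are 1 so no torsion. So H_0 ≅ Z.
rank ∂_1 = 9, rank ∂_2 = 20 ⇒ b_1 = 30 − 9 − 20 = 1; ∂_2 has invariant factor(s) [2] giving torsion. So H_1 ≅ Z × Z/2.
rank ∂_2 = 20, rank ∂_3 = 0 ⇒ b_2 = 20 − 20 − 0 = 0. So H_2 ≅ 0.

H_0 ≅ Z,  H_1 ≅ Z × Z/2,  H_2 = 0.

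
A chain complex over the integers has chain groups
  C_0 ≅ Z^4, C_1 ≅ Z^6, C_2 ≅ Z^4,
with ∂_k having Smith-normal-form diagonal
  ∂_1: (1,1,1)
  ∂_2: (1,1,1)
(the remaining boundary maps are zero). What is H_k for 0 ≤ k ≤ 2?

H_0 ≅ Z,  H_1 = 0,  H_2 ≅ Z.

H_0: b_0 = 4 − 0 − 3 = 1; torsion from ∂_1 factors > 1: none. So H_0 ≅ Z.
H_1: b_1 = 6 − 3 − 3 = 0; torsion from ∂_2 factors > 1: none. So H_1 ≅ 0.
H_2: b_2 = 4 − 3 − 0 = 1; torsion from ∂_3 factors > 1: none. So H_2 ≅ Z.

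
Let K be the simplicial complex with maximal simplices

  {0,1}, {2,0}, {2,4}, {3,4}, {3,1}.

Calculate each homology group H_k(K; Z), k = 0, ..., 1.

K has 5 vertices, 5 edges.
rank ∂_0 = 0, rank ∂_1 = 4 ⇒ b_0 = 5 − 0 − 4 = 1; all invariant factors of ∂_1 are 1 so no torsion. So H_0 = Z.
rank ∂_1 = 4, rank ∂_2 = 0 ⇒ b_1 = 5 − 4 − 0 = 1. So H_1 = Z.

H_0 = Z,  H_1 = Z.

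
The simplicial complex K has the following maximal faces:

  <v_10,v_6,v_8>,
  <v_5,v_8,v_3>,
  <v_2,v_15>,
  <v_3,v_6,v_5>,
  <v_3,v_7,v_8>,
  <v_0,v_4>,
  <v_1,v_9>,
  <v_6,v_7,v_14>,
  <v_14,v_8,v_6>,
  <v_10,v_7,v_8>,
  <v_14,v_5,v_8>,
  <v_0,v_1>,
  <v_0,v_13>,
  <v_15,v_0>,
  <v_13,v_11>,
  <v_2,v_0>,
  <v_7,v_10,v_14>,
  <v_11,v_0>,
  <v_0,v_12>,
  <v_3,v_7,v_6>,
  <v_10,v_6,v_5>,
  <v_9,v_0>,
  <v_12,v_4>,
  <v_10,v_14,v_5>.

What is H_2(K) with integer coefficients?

Take the total order v_0 < v_1 < v_2 < v_3 < v_4 < v_5 < v_6 < v_7 < v_8 < v_9 < v_10 < v_11 < v_12 < v_13 < v_14 < v_15 on the vertex set. Then K (dimension 2) consists of the simplices:

  0-simplices (16): [v_0], [v_1], [v_2], [v_3], [v_4], [v_5], [v_6], [v_7], [v_8], [v_9], [v_10], [v_11], [v_12], [v_13], [v_14], [v_15]
  1-simplices (30): (30 of them)
  2-simplices (12): (12 of them)

so the chain groups are C_0 ≅ Z^16, C_1 ≅ Z^30, C_2 ≅ Z^12.

The boundary map ∂_1: C_1 → C_0 maps an edge to its endpoints' difference, ∂[p,q] = q − p. For instance
  ∂[v_7,v_14] = [v_14] − [v_7].
This gives a 16×30 integer matrix of rank 14; reducing to Smith normal form yields diagonal entries (1,1,1,1,1,1,1,1,1,1,1,1,1,1).

The boundary map ∂_2: C_2 → C_1 acts by ∂[p,q,r] = [q,r] − [p,r] + [p,q]. For instance
  ∂[v_6,v_8,v_10] = [v_8,v_10] − [v_6,v_10] + [v_6,v_8],
  ∂[v_3,v_6,v_7] = [v_6,v_7] − [v_3,v_7] + [v_3,v_6].
The 30×12 boundary matrix has rank 12 and Smith normal form diag(1,1,1,1,1,1,1,1,1,1,1,2).

Computing H_k = (kernel of ∂_k) / (image of ∂_{k+1}):

  H_2: rank ker ∂_2 − rank ∂_3 = (12 − 12) − 0 = 0, and there is no ∂_3, so H_2 ≅ 0.

(K is a triangulation of the disjoint union of the real projective plane RP^2 and a wedge of 4 circles.)

H_2 = 0.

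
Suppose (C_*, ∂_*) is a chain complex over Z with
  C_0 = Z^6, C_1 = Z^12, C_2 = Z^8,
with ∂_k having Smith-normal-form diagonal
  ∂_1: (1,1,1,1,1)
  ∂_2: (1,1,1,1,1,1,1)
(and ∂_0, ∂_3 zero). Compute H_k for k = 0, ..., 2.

H_0 ≅ Z,  H_1 = 0,  H_2 ≅ Z.

H_0: b_0 = 6 − 0 − 5 = 1; torsion from ∂_1 factors > 1: none. So H_0 ≅ Z.
H_1: b_1 = 12 − 5 − 7 = 0; torsion from ∂_2 factors > 1: none. So H_1 ≅ 0.
H_2: b_2 = 8 − 7 − 0 = 1; torsion from ∂_3 factors > 1: none. So H_2 ≅ Z.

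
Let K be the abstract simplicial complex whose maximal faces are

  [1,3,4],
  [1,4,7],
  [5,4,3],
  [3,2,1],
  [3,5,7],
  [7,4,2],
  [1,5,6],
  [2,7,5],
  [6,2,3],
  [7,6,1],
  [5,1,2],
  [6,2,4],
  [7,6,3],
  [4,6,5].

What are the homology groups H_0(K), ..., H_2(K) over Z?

Fix the vertex order 1 < 2 < 3 < 4 < 5 < 6 < 7 and write every simplex with vertices in increasing order. Then dim K = 2 and the simplices of K are:

  0-simplices (7): [1], [2], [3], [4], [5], [6], [7]
  1-simplices (21): [1,2], [1,3], [1,4], [1,5], [1,6], [1,7], [2,3], [2,4], [2,5], [2,6], [2,7], [3,4], [3,5], [3,6], [3,7], [4,5], [4,6], [4,7], [5,6], [5,7], [6,7]
  2-simplices (14): [1,2,3], [1,2,5], [1,3,4], [1,4,7], [1,5,6], [1,6,7], [2,3,6], [2,4,6], [2,4,7], [2,5,7], [3,4,5], [3,5,7], [3,6,7], [4,5,6]

Hence C_0 ≅ Z^7, C_1 ≅ Z^21, C_2 ≅ Z^14.

∂_1: C_1 → C_0 is given by ∂[p,q] = [q] − [p].
As a 7×21 matrix over Z this has rank 6, with invariant factors (1,1,1,1,1,1).

∂_2: C_2 → C_1 sends each 2-simplex [p,q,r] to [q,r] − [p,r] + [p,q]. For instance
  ∂[1,5,6] = [5,6] − [1,6] + [1,5],
  ∂[2,5,7] = [5,7] − [2,7] + [2,5].
The resulting 21×14 matrix has rank 13, and its Smith normal form has invariant factors (1,1,1,1,1,1,1,1,1,1,1,1,1).

From H_k ≅ ker(∂_k) / im(∂_{k+1}) we obtain:

  H_0: rank C_0 − rank ∂_1 = 7 − 6 = 1, and the invariant factors of ∂_1 are all 1, so H_0 = Z.
  H_1: rank ker ∂_1 − rank ∂_2 = (21 − 6) − 13 = 2, and the invariant factors of ∂_2 are all 1, so H_1 = Z^2.
  H_2: rank ker ∂_2 − rank ∂_3 = (14 − 13) − 0 = 1, and there is no ∂_3, so H_2 = Z.

As a check, the Euler characteristic is 7 − 21 + 14 = 0, which agrees with 1 − 2 + 1 = 0.

H_0 = Z,  H_1 = Z^2,  H_2 = Z.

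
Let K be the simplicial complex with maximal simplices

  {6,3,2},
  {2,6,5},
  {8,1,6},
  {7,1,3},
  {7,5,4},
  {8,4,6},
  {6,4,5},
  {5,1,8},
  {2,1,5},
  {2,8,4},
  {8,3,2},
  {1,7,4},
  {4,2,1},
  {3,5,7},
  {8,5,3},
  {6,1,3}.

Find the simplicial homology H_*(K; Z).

Take the total order 1 < 2 < 3 < 4 < 5 < 6 < 7 < 8 on the vertex set. Then K (dimension 2) consists of the simplices:

  0-simplices (8): [1], [2], [3], [4], [5], [6], [7], [8]
  1-simplices (24): (24 of them)
  2-simplices (16): [1,2,4], [1,2,5], [1,3,6], [1,3,7], [1,4,7], [1,5,8], [1,6,8], [2,3,6], [2,3,8], [2,4,8], [2,5,6], [3,5,7], [3,5,8], [4,5,6], [4,5,7], [4,6,8]

so the chain groups are C_0 ≅ Z^8, C_1 ≅ Z^24, C_2 ≅ Z^16.

∂_1: C_1 → C_0 is given by ∂[p,q] = [q] − [p]. For instance
  ∂[1,2] = [2] − [1].
As a 8×24 matrix over Z this has rank 7, with invariant factors (1,1,1,1,1,1,1).

∂_2: C_2 → C_1 acts by ∂[p,q,r] = [q,r] − [p,r] + [p,q]. For instance
  ∂[2,4,8] = [4,8] − [2,8] + [2,4],
  ∂[2,3,8] = [3,8] − [2,8] + [2,3].
The resulting 24×16 matrix has rank 15, and its Smith normal form has invariant factors (1,1,1,1,1,1,1,1,1,1,1,1,1,1,1).

Reading off H_k = ker ∂_k / im ∂_{k+1}:

  H_0: rank C_0 − rank ∂_1 = 8 − 7 = 1, and the invariant factors of ∂_1 are all 1, so H_0 ≅ Z.
  H_1: rank ker ∂_1 − rank ∂_2 = (24 − 7) − 15 = 2, and the invariant factors of ∂_2 are all 1, so H_1 ≅ Z^2.
  H_2: rank ker ∂_2 − rank ∂_3 = (16 − 15) − 0 = 1, and there is no ∂_3, so H_2 ≅ Z.

H_0 ≅ Z,  H_1 ≅ Z^2,  H_2 ≅ Z.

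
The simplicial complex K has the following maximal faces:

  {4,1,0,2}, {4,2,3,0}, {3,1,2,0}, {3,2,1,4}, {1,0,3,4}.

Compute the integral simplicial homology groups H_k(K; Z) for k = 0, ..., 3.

H_0 = Z,  H_1 = 0,  H_2 = 0,  H_3 = Z.

K has 5 vertices, 10 edges, 10 triangles, 5 3-simplices.
rank ∂_0 = 0, rank ∂_1 = 4 ⇒ b_0 = 5 − 0 − 4 = 1; all invariant factors of ∂_1 are 1 so no torsion. So H_0 ≅ Z.
rank ∂_1 = 4, rank ∂_2 = 6 ⇒ b_1 = 10 − 4 − 6 = 0; all invariant factors of ∂_2 are 1 so no torsion. So H_1 ≅ 0.
rank ∂_2 = 6, rank ∂_3 = 4 ⇒ b_2 = 10 − 6 − 4 = 0; all invariant factors of ∂_3 are 1 so no torsion. So H_2 ≅ 0.
rank ∂_3 = 4, rank ∂_4 = 0 ⇒ b_3 = 5 − 4 − 0 = 1. So H_3 ≅ Z.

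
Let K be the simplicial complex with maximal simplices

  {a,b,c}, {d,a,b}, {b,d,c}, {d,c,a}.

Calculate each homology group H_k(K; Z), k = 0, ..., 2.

Order the vertices as a < b < c < d. Listing each simplex with vertices in this order, K has dimension 2 with simplices:

  0-simplices (4): a, b, c, d
  1-simplices (6): ab, ac, ad, bc, bd, cd
  2-simplices (4): abc, abd, acd, bcd

so the chain groups are C_0 ≅ Z^4, C_1 ≅ Z^6, C_2 ≅ Z^4.

∂_1: C_1 → C_0 maps an edge to its endpoints' difference, ∂[p,q] = q − p. For instance
  ∂bc = c − b.
As a 4×6 matrix over Z this has rank 3, with invariant factors (1,1,1).

The boundary map ∂_2: C_2 → C_1 maps a triangle to the signed sum of its edges. For instance
  ∂acd = cd − ad + ac,
  ∂abd = bd − ad + ab.
The resulting 6×4 matrix has rank 3, and its Smith normal form has invariant factors (1,1,1).

Computing H_k = (kernel of ∂_k) / (image of ∂_{k+1}):

  H_0: rank C_0 − rank ∂_1 = 4 − 3 = 1, and the invariant factors of ∂_1 are all 1, so H_0 = Z.
  H_1: rank ker ∂_1 − rank ∂_2 = (6 − 3) − 3 = 0, and the invariant factors of ∂_2 are all 1, so H_1 = 0.
  H_2: rank ker ∂_2 − rank ∂_3 = (4 − 3) − 0 = 1, and there is no ∂_3, so H_2 = Z.

H_0 = Z,  H_1 = 0,  H_2 = Z.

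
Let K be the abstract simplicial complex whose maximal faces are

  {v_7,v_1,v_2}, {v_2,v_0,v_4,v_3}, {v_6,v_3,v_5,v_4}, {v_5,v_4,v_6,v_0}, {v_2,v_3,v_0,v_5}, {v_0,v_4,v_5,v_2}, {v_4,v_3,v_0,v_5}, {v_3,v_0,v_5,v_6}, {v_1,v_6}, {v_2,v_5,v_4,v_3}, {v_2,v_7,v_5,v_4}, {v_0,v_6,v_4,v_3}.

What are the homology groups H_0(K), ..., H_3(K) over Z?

H_0 ≅ Z,  H_1 ≅ Z,  H_2 = 0,  H_3 ≅ Z^2.

K has 8 vertices, 20 edges, 20 triangles, 10 3-simplices.
rank ∂_0 = 0, rank ∂_1 = 7 ⇒ b_0 = 8 − 0 − 7 = 1; all invariant factors of ∂_1 are 1 so no torsion. So H_0 = Z.
rank ∂_1 = 7, rank ∂_2 = 12 ⇒ b_1 = 20 − 7 − 12 = 1; all invariant factors of ∂_2 are 1 so no torsion. So H_1 = Z.
rank ∂_2 = 12, rank ∂_3 = 8 ⇒ b_2 = 20 − 12 − 8 = 0; all invariant factors of ∂_3 are 1 so no torsion. So H_2 = 0.
rank ∂_3 = 8, rank ∂_4 = 0 ⇒ b_3 = 10 − 8 − 0 = 2. So H_3 = Z^2.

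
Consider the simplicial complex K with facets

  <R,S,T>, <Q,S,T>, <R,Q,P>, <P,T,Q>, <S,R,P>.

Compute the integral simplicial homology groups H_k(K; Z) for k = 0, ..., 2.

Take the total order P < Q < R < S < T on the vertex set. Then K (dimension 2) consists of the simplices:

  0-simplices (5): P, Q, R, S, T
  1-simplices (10): PQ, PR, PS, PT, QR, QS, QT, RS, RT, ST
  2-simplices (5): PQR, PQT, PRS, QST, RST

Hence C_0 ≅ Z^5, C_1 ≅ Z^10, C_2 ≅ Z^5.

∂_1: C_1 → C_0 is given by ∂[p,q] = [q] − [p]. For instance
  ∂PR = R − P.
The resulting 5×10 matrix has rank 4, and its Smith normal form has invariant factors (1,1,1,1).

∂_2: C_2 → C_1 sends each 2-simplex [p,q,r] to [q,r] − [p,r] + [p,q]. For instance
  ∂PQR = QR − PR + PQ,
  ∂PRS = RS − PS + PR.
The 10×5 boundary matrix has rank 5 and Smith normal form diag(1,1,1,1,1).

Computing H_k = (kernel of ∂_k) / (image of ∂_{k+1}):

  H_0: rank C_0 − rank ∂_1 = 5 − 4 = 1, and the invariant factors of ∂_1 are all 1, so H_0 ≅ Z.
  H_1: rank ker ∂_1 − rank ∂_2 = (10 − 4) − 5 = 1, and the invariant factors of ∂_2 are all 1, so H_1 ≅ Z.
  H_2: rank ker ∂_2 − rank ∂_3 = (5 − 5) − 0 = 0, and there is no ∂_3, so H_2 ≅ 0.

H_0 = Z,  H_1 = Z,  H_2 = 0.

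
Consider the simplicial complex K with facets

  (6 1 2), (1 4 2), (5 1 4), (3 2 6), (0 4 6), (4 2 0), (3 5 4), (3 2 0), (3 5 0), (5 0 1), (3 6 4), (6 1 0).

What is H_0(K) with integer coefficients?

H_0 ≅ Z.

Order the vertices as 0 < 1 < 2 < 3 < 4 < 5 < 6. Listing each simplex with vertices in this order, K has dimension 2 with simplices:

  0-simplices (7): [0], [1], [2], [3], [4], [5], [6]
  1-simplices (18): [0,1], [0,2], [0,3], [0,4], [0,5], [0,6], [1,2], [1,4], [1,5], [1,6], [2,3], [2,4], [2,6], [3,4], [3,5], [3,6], [4,5], [4,6]
  2-simplices (12): [0,1,5], [0,1,6], [0,2,3], [0,2,4], [0,3,5], [0,4,6], [1,2,4], [1,2,6], [1,4,5], [2,3,6], [3,4,5], [3,4,6]

so the chain groups are C_0 ≅ Z^7, C_1 ≅ Z^18, C_2 ≅ Z^12.

∂_1: C_1 → C_0 maps an edge to its endpoints' difference, ∂[p,q] = q − p.
The 7×18 boundary matrix has rank 6 and Smith normal form diag(1,1,1,1,1,1).

∂_2: C_2 → C_1 sends each 2-simplex [p,q,r] to [q,r] − [p,r] + [p,q]. For instance
  ∂[3,4,6] = [4,6] − [3,6] + [3,4],
  ∂[0,2,4] = [2,4] − [0,4] + [0,2].
The resulting 18×12 matrix has rank 12, and its Smith normal form has invariant factors (1,1,1,1,1,1,1,1,1,1,1,2).

From H_k ≅ ker(∂_k) / im(∂_{k+1}) we obtain:

  H_0: rank C_0 − rank ∂_1 = 7 − 6 = 1, and the invariant factors of ∂_1 are all 1, so H_0 ≅ Z.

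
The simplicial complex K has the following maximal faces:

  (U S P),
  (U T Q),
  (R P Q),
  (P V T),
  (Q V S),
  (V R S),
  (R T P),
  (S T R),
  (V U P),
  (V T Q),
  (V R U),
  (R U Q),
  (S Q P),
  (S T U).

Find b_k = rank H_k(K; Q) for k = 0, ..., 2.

b_0 = 1, b_1 = 2, b_2 = 1.

Fix the vertex order P < Q < R < S < T < U < V and write every simplex with vertices in increasing order. Then dim K = 2 and the simplices of K are:

  0-simplices (7): P, Q, R, S, T, U, V
  1-simplices (21): PQ, PR, PS, PT, PU, PV, QR, QS, QT, QU, QV, RS, RT, RU, RV, ST, SU, SV, TU, TV, UV
  2-simplices (14): PQR, PQS, PRT, PSU, PTV, PUV, QRU, QSV, QTU, QTV, RST, RSV, RUV, STU

Hence C_0 ≅ Z^7, C_1 ≅ Z^21, C_2 ≅ Z^14.

The boundary map ∂_1: C_1 → C_0 sends each edge [p,q] (with p < q) to q − p. For instance
  ∂PU = U − P.
The resulting 7×21 matrix has rank 6, and its Smith normal form has invariant factors (1,1,1,1,1,1).

The boundary map ∂_2: C_2 → C_1 maps a triangle to the signed sum of its edges. For instance
  ∂STU = TU − SU + ST,
  ∂PRT = RT − PT + PR.
As a 21×14 matrix over Z this has rank 13, with invariant factors (1,1,1,1,1,1,1,1,1,1,1,1,1).

Computing H_k = (kernel of ∂_k) / (image of ∂_{k+1}):

  H_0: rank C_0 − rank ∂_1 = 7 − 6 = 1, and the invariant factors of ∂_1 are all 1, so H_0 ≅ Z.
  H_1: rank ker ∂_1 − rank ∂_2 = (21 − 6) − 13 = 2, and the invariant factors of ∂_2 are all 1, so H_1 ≅ Z^2.
  H_2: rank ker ∂_2 − rank ∂_3 = (14 − 13) − 0 = 1, and there is no ∂_3, so H_2 ≅ Z.

As a check, the Euler characteristic is 7 − 21 + 14 = 0, which agrees with 1 − 2 + 1 = 0.

Hence the Betti numbers are b_0 = 1, b_1 = 2, b_2 = 1.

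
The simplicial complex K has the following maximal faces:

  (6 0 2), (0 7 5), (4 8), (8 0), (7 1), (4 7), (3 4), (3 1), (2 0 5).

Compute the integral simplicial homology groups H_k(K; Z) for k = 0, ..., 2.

Fix the vertex order 0 < 1 < 2 < 3 < 4 < 5 < 6 < 7 < 8 and write every simplex with vertices in increasing order. Then dim K = 2 and the simplices of K are:

  0-simplices (9): [0], [1], [2], [3], [4], [5], [6], [7], [8]
  1-simplices (13): [0,2], [0,5], [0,6], [0,7], [0,8], [1,3], [1,7], [2,5], [2,6], [3,4], [4,7], [4,8], [5,7]
  2-simplices (3): [0,2,5], [0,2,6], [0,5,7]

so the chain groups are C_0 ≅ Z^9, C_1 ≅ Z^13, C_2 ≅ Z^3.

Boundary ∂_1: C_1 → C_0 maps an edge to its endpoints' difference, ∂[p,q] = q − p.
The 9×13 boundary matrix has rank 8 and Smith normal form diag(1,1,1,1,1,1,1,1).

The boundary map ∂_2: C_2 → C_1 maps a triangle to the signed sum of its edges. For instance
  ∂[0,5,7] = [5,7] − [0,7] + [0,5],
  ∂[0,2,6] = [2,6] − [0,6] + [0,2].
The resulting 13×3 matrix has rank 3, and its Smith normal form has invariant factors (1,1,1).

Reading off H_k = ker ∂_k / im ∂_{k+1}:

  H_0: rank C_0 − rank ∂_1 = 9 − 8 = 1, and the invariant factors of ∂_1 are all 1, so H_0 = Z.
  H_1: rank ker ∂_1 − rank ∂_2 = (13 − 8) − 3 = 2, and the invariant factors of ∂_2 are all 1, so H_1 = Z^2.
  H_2: rank ker ∂_2 − rank ∂_3 = (3 − 3) − 0 = 0, and there is no ∂_3, so H_2 = 0.

H_0 = Z,  H_1 = Z^2,  H_2 = 0.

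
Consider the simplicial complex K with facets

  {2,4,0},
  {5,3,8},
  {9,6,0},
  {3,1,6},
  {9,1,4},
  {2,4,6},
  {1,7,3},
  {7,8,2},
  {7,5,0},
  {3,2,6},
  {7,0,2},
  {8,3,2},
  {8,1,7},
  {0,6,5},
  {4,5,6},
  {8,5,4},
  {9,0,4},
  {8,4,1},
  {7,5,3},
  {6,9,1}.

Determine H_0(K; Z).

K has 10 vertices, 30 edges, 20 triangles.
rank ∂_0 = 0, rank ∂_1 = 9 ⇒ b_0 = 10 − 0 − 9 = 1; all invariant factors of ∂_1 are 1 so no torsion. So H_0 ≅ Z.

H_0 = Z.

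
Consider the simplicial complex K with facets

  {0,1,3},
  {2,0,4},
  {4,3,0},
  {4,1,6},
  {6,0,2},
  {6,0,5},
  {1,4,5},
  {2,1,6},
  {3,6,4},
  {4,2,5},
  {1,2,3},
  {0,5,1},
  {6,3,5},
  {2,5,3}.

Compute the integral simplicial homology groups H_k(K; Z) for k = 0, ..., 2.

Fix the vertex order 0 < 1 < 2 < 3 < 4 < 5 < 6 and write every simplex with vertices in increasing order. Then dim K = 2 and the simplices of K are:

  0-simplices (7): [0], [1], [2], [3], [4], [5], [6]
  1-simplices (21): [0,1], [0,2], [0,3], [0,4], [0,5], [0,6], [1,2], [1,3], [1,4], [1,5], [1,6], [2,3], [2,4], [2,5], [2,6], [3,4], [3,5], [3,6], [4,5], [4,6], [5,6]
  2-simplices (14): [0,1,3], [0,1,5], [0,2,4], [0,2,6], [0,3,4], [0,5,6], [1,2,3], [1,2,6], [1,4,5], [1,4,6], [2,3,5], [2,4,5], [3,4,6], [3,5,6]

so the chain groups are C_0 ≅ Z^7, C_1 ≅ Z^21, C_2 ≅ Z^14.

Boundary ∂_1: C_1 → C_0 is given by ∂[p,q] = [q] − [p]. For instance
  ∂[1,4] = [4] − [1].
The resulting 7×21 matrix has rank 6, and its Smith normal form has invariant factors (1,1,1,1,1,1).

∂_2: C_2 → C_1 acts by ∂[p,q,r] = [q,r] − [p,r] + [p,q]. For instance
  ∂[2,4,5] = [4,5] − [2,5] + [2,4],
  ∂[0,1,5] = [1,5] − [0,5] + [0,1].
The 21×14 boundary matrix has rank 13 and Smith normal form diag(1,1,1,1,1,1,1,1,1,1,1,1,1).

Reading off H_k = ker ∂_k / im ∂_{k+1}:

  H_0: rank C_0 − rank ∂_1 = 7 − 6 = 1, and the invariant factors of ∂_1 are all 1, so H_0 = Z.
  H_1: rank ker ∂_1 − rank ∂_2 = (21 − 6) − 13 = 2, and the invariant factors of ∂_2 are all 1, so H_1 = Z^2.
  H_2: rank ker ∂_2 − rank ∂_3 = (14 − 13) − 0 = 1, and there is no ∂_3, so H_2 = Z.

H_0 = Z,  H_1 = Z^2,  H_2 = Z.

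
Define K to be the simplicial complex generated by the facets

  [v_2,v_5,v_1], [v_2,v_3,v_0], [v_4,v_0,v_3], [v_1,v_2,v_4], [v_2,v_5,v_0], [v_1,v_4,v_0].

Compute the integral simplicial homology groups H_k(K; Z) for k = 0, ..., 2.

H_0 = Z,  H_1 = Z,  H_2 = 0.

Order the vertices as v_0 < v_1 < v_2 < v_3 < v_4 < v_5. Listing each simplex with vertices in this order, K has dimension 2 with simplices:

  0-simplices (6): [v_0], [v_1], [v_2], [v_3], [v_4], [v_5]
  1-simplices (12): [v_0,v_1], [v_0,v_2], [v_0,v_3], [v_0,v_4], [v_0,v_5], [v_1,v_2], [v_1,v_4], [v_1,v_5], [v_2,v_3], [v_2,v_4], [v_2,v_5], [v_3,v_4]
  2-simplices (6): [v_0,v_1,v_4], [v_0,v_2,v_3], [v_0,v_2,v_5], [v_0,v_3,v_4], [v_1,v_2,v_4], [v_1,v_2,v_5]

giving chain groups C_0 ≅ Z^6, C_1 ≅ Z^12, C_2 ≅ Z^6.

∂_1: C_1 → C_0 is given by ∂[p,q] = [q] − [p]. For instance
  ∂[v_0,v_5] = [v_5] − [v_0].
The 6×12 boundary matrix has rank 5 and Smith normal form diag(1,1,1,1,1).

The boundary map ∂_2: C_2 → C_1 maps a triangle to the signed sum of its edges. For instance
  ∂[v_0,v_2,v_5] = [v_2,v_5] − [v_0,v_5] + [v_0,v_2],
  ∂[v_1,v_2,v_4] = [v_2,v_4] − [v_1,v_4] + [v_1,v_2].
The resulting 12×6 matrix has rank 6, and its Smith normal form has invariant factors (1,1,1,1,1,1).

From H_k ≅ ker(∂_k) / im(∂_{k+1}) we obtain:

  H_0: rank C_0 − rank ∂_1 = 6 − 5 = 1, and the invariant factors of ∂_1 are all 1, so H_0 ≅ Z.
  H_1: rank ker ∂_1 − rank ∂_2 = (12 − 5) − 6 = 1, and the invariant factors of ∂_2 are all 1, so H_1 ≅ Z.
  H_2: rank ker ∂_2 − rank ∂_3 = (6 − 6) − 0 = 0, and there is no ∂_3, so H_2 ≅ 0.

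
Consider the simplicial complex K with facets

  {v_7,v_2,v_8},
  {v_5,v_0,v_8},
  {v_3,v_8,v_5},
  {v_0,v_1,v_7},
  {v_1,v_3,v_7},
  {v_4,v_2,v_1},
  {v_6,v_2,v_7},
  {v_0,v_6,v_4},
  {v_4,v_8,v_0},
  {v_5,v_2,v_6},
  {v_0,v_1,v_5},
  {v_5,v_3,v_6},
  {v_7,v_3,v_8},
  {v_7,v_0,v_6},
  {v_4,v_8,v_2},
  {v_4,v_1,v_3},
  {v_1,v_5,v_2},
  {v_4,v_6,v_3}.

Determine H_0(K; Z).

Order the vertices as v_0 < v_1 < v_2 < v_3 < v_4 < v_5 < v_6 < v_7 < v_8. Listing each simplex with vertices in this order, K has dimension 2 with simplices:

  0-simplices (9): [v_0], [v_1], [v_2], [v_3], [v_4], [v_5], [v_6], [v_7], [v_8]
  1-simplices (27): (27 of them)
  2-simplices (18): (18 of them)

so the chain groups are C_0 ≅ Z^9, C_1 ≅ Z^27, C_2 ≅ Z^18.

∂_1: C_1 → C_0 maps an edge to its endpoints' difference, ∂[p,q] = q − p. For instance
  ∂[v_3,v_4] = [v_4] − [v_3].
This gives a 9×27 integer matrix of rank 8; reducing to Smith normal form yields diagonal entries (1,1,1,1,1,1,1,1).

∂_2: C_2 → C_1 maps a triangle to the signed sum of its edges. For instance
  ∂[v_1,v_2,v_5] = [v_2,v_5] − [v_1,v_5] + [v_1,v_2],
  ∂[v_0,v_5,v_8] = [v_5,v_8] − [v_0,v_8] + [v_0,v_5].
The 27×18 boundary matrix has rank 17 and Smith normal form diag(1,1,1,1,1,1,1,1,1,1,1,1,1,1,1,1,1).

Now H_k = ker ∂_k / im ∂_{k+1}, so:

  H_0: rank C_0 − rank ∂_1 = 9 − 8 = 1, and the invariant factors of ∂_1 are all 1, so H_0 ≅ Z.

H_0 ≅ Z.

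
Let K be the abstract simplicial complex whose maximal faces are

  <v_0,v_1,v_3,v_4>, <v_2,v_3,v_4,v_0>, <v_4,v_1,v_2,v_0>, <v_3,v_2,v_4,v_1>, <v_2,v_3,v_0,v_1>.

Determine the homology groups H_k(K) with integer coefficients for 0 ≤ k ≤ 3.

We work with the vertex ordering v_0 < v_1 < v_2 < v_3 < v_4. The simplices of K, each written with vertices in increasing order, are:

  0-simplices (5): [v_0], [v_1], [v_2], [v_3], [v_4]
  1-simplices (10): [v_0,v_1], [v_0,v_2], [v_0,v_3], [v_0,v_4], [v_1,v_2], [v_1,v_3], [v_1,v_4], [v_2,v_3], [v_2,v_4], [v_3,v_4]
  2-simplices (10): [v_0,v_1,v_2], [v_0,v_1,v_3], [v_0,v_1,v_4], [v_0,v_2,v_3], [v_0,v_2,v_4], [v_0,v_3,v_4], [v_1,v_2,v_3], [v_1,v_2,v_4], [v_1,v_3,v_4], [v_2,v_3,v_4]
  3-simplices (5): [v_0,v_1,v_2,v_3], [v_0,v_1,v_2,v_4], [v_0,v_1,v_3,v_4], [v_0,v_2,v_3,v_4], [v_1,v_2,v_3,v_4]

Hence C_0 ≅ Z^5, C_1 ≅ Z^10, C_2 ≅ Z^10, C_3 ≅ Z^5.

The boundary map ∂_1: C_1 → C_0 is given by ∂[p,q] = [q] − [p]. For instance
  ∂[v_0,v_3] = [v_3] − [v_0].
As a 5×10 matrix over Z this has rank 4, with invariant factors (1,1,1,1).

The boundary map ∂_2: C_2 → C_1 sends each 2-simplex [p,q,r] to [q,r] − [p,r] + [p,q]. For instance
  ∂[v_1,v_2,v_3] = [v_2,v_3] − [v_1,v_3] + [v_1,v_2],
  ∂[v_0,v_3,v_4] = [v_3,v_4] − [v_0,v_4] + [v_0,v_3].
As a 10×10 matrix over Z this has rank 6, with invariant factors (1,1,1,1,1,1).

The boundary map ∂_3: C_3 → C_2 sends each 3-simplex σ to the alternating sum Σ_i (−1)^i (σ with its i-th vertex removed). For instance
  ∂[v_1,v_2,v_3,v_4] = [v_2,v_3,v_4] − [v_1,v_3,v_4] + [v_1,v_2,v_4] − [v_1,v_2,v_3],
  ∂[v_0,v_2,v_3,v_4] = [v_2,v_3,v_4] − [v_0,v_3,v_4] + [v_0,v_2,v_4] − [v_0,v_2,v_3].
This gives a 10×5 integer matrix of rank 4; reducing to Smith normal form yields diagonal entries (1,1,1,1).

From H_k ≅ ker(∂_k) / im(∂_{k+1}) we obtain:

  H_0: rank C_0 − rank ∂_1 = 5 − 4 = 1, and the invariant factors of ∂_1 are all 1, so H_0 ≅ Z.
  H_1: rank ker ∂_1 − rank ∂_2 = (10 − 4) − 6 = 0, and the invariant factors of ∂_2 are all 1, so H_1 ≅ 0.
  H_2: rank ker ∂_2 − rank ∂_3 = (10 − 6) − 4 = 0, and the invariant factors of ∂_3 are all 1, so H_2 ≅ 0.
  H_3: rank ker ∂_3 − rank ∂_4 = (5 − 4) − 0 = 1, and there is no ∂_4, so H_3 ≅ Z.

H_0 = Z,  H_1 = 0,  H_2 = 0,  H_3 = Z.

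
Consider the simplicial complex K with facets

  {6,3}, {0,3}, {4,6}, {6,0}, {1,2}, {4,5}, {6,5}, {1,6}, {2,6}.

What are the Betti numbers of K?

b_0 = 1, b_1 = 3.

We work with the vertex ordering 0 < 1 < 2 < 3 < 4 < 5 < 6. The simplices of K, each written with vertices in increasing order, are:

  0-simplices (7): [0], [1], [2], [3], [4], [5], [6]
  1-simplices (9): [0,3], [0,6], [1,2], [1,6], [2,6], [3,6], [4,5], [4,6], [5,6]

Hence C_0 ≅ Z^7, C_1 ≅ Z^9.

Boundary ∂_1: C_1 → C_0 is given by ∂[p,q] = [q] − [p]. For instance
  ∂[0,6] = [6] − [0].
This gives a 7×9 integer matrix of rank 6; reducing to Smith normal form yields diagonal entries (1,1,1,1,1,1).

Reading off H_k = ker ∂_k / im ∂_{k+1}:

  H_0: rank C_0 − rank ∂_1 = 7 − 6 = 1, and the invariant factors of ∂_1 are all 1, so H_0 ≅ Z.
  H_1: rank ker ∂_1 − rank ∂_2 = (9 − 6) − 0 = 3, and there is no ∂_2, so H_1 ≅ Z^3.

Hence the Betti numbers are b_0 = 1, b_1 = 3.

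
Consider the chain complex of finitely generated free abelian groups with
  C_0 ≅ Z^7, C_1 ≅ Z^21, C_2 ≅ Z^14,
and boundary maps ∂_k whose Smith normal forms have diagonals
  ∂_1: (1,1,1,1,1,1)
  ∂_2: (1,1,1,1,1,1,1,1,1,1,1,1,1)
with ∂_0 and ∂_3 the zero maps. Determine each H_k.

H_0: b_0 = 7 − 0 − 6 = 1; torsion from ∂_1 factors > 1: none. So H_0 ≅ Z.
H_1: b_1 = 21 − 6 − 13 = 2; torsion from ∂_2 factors > 1: none. So H_1 ≅ Z^2.
H_2: b_2 = 14 − 13 − 0 = 1; torsion from ∂_3 factors > 1: none. So H_2 ≅ Z.

H_0 ≅ Z,  H_1 ≅ Z^2,  H_2 ≅ Z.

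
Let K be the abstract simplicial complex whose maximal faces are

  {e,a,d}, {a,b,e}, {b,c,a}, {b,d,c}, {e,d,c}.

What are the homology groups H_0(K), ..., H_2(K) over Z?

H_0 ≅ Z,  H_1 ≅ Z,  H_2 = 0.

Fix the vertex order a < b < c < d < e and write every simplex with vertices in increasing order. Then dim K = 2 and the simplices of K are:

  0-simplices (5): a, b, c, d, e
  1-simplices (10): ab, ac, ad, ae, bc, bd, be, cd, ce, de
  2-simplices (5): abc, abe, ade, bcd, cde

Hence C_0 ≅ Z^5, C_1 ≅ Z^10, C_2 ≅ Z^5.

Boundary ∂_1: C_1 → C_0 maps an edge to its endpoints' difference, ∂[p,q] = q − p. For instance
  ∂bc = c − b.
This gives a 5×10 integer matrix of rank 4; reducing to Smith normal form yields diagonal entries (1,1,1,1).

The boundary map ∂_2: C_2 → C_1 maps a triangle to the signed sum of its edges. For instance
  ∂cde = de − ce + cd,
  ∂ade = de − ae + ad.
The 10×5 boundary matrix has rank 5 and Smith normal form diag(1,1,1,1,1).

Now H_k = ker ∂_k / im ∂_{k+1}, so:

  H_0: rank C_0 − rank ∂_1 = 5 − 4 = 1, and the invariant factors of ∂_1 are all 1, so H_0 ≅ Z.
  H_1: rank ker ∂_1 − rank ∂_2 = (10 − 4) − 5 = 1, and the invariant factors of ∂_2 are all 1, so H_1 ≅ Z.
  H_2: rank ker ∂_2 − rank ∂_3 = (5 − 5) − 0 = 0, and there is no ∂_3, so H_2 ≅ 0.

(K is a triangulation of the Möbius band.)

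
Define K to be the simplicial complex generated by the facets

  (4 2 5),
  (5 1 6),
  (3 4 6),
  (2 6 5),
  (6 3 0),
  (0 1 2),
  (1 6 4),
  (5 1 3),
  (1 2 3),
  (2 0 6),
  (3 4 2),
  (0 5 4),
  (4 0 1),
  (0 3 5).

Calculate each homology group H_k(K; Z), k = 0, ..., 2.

H_0 ≅ Z,  H_1 ≅ Z^2,  H_2 ≅ Z.

Fix the vertex order 0 < 1 < 2 < 3 < 4 < 5 < 6 and write every simplex with vertices in increasing order. Then dim K = 2 and the simplices of K are:

  0-simplices (7): [0], [1], [2], [3], [4], [5], [6]
  1-simplices (21): [0,1], [0,2], [0,3], [0,4], [0,5], [0,6], [1,2], [1,3], [1,4], [1,5], [1,6], [2,3], [2,4], [2,5], [2,6], [3,4], [3,5], [3,6], [4,5], [4,6], [5,6]
  2-simplices (14): [0,1,2], [0,1,4], [0,2,6], [0,3,5], [0,3,6], [0,4,5], [1,2,3], [1,3,5], [1,4,6], [1,5,6], [2,3,4], [2,4,5], [2,5,6], [3,4,6]

giving chain groups C_0 ≅ Z^7, C_1 ≅ Z^21, C_2 ≅ Z^14.

∂_1: C_1 → C_0 sends each edge [p,q] (with p < q) to q − p. For instance
  ∂[1,5] = [5] − [1].
This gives a 7×21 integer matrix of rank 6; reducing to Smith normal form yields diagonal entries (1,1,1,1,1,1).

∂_2: C_2 → C_1 maps a triangle to the signed sum of its edges. For instance
  ∂[1,3,5] = [3,5] − [1,5] + [1,3],
  ∂[0,3,5] = [3,5] − [0,5] + [0,3].
This gives a 21×14 integer matrix of rank 13; reducing to Smith normal form yields diagonal entries (1,1,1,1,1,1,1,1,1,1,1,1,1).

Computing H_k = (kernel of ∂_k) / (image of ∂_{k+1}):

  H_0: rank C_0 − rank ∂_1 = 7 − 6 = 1, and the invariant factors of ∂_1 are all 1, so H_0 = Z.
  H_1: rank ker ∂_1 − rank ∂_2 = (21 − 6) − 13 = 2, and the invariant factors of ∂_2 are all 1, so H_1 = Z^2.
  H_2: rank ker ∂_2 − rank ∂_3 = (14 − 13) − 0 = 1, and there is no ∂_3, so H_2 = Z.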